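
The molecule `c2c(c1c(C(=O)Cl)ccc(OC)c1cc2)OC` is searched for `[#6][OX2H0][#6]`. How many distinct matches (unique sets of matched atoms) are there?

[#6][OX2H0][#6] is the SMARTS for an ether: an aliphatic oxygen bridging two carbons with no H on the oxygen.
The molecule carries 2 separate instances of a methoxy ether (-OCH3) meeting every constraint; each maps to a distinct set of atoms, giving 2 matches.

2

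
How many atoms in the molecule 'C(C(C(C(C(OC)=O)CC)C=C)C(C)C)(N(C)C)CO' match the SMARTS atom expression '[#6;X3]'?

3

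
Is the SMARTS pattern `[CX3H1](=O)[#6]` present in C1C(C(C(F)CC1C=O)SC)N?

Yes

The pattern [CX3H1](=O)[#6] describes an sp2 carbon with one H, double-bonded to O and single-bonded to carbon — an aldehyde.
The molecule carries an aldehyde (-CHO), whose atoms satisfy every constraint of the query, so the pattern matches.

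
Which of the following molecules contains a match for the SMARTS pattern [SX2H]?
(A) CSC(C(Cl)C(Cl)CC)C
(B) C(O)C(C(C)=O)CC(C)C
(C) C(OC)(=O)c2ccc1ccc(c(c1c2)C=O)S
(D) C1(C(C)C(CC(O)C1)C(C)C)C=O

C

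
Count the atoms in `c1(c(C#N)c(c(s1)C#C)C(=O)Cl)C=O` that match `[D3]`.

The query [D3] means: atom with exactly three heavy-atom neighbours.
Check the 14 heavy atoms by environment: 1× s (aromatic, D2) → no; 4× c (aromatic, D3) → match; 3× C (D2) → no; 1× N (D1) → no; 1× C (D3) → match; 2× O (D1) → no; 1× Cl (D1) → no; 1× C (D1) → no.
Summing the matching environments: 4 + 1 = 5 matching atoms.

5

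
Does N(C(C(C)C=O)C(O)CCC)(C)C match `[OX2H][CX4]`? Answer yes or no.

The pattern [OX2H][CX4] describes a hydroxyl oxygen bound to an sp3 (X4) carbon — an aliphatic alcohol.
The molecule carries a hydroxyl group (-OH), whose atoms satisfy every constraint of the query, so the pattern matches.

Yes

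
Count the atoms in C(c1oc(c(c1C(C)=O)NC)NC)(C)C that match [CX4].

The query [CX4] means: C with X4: aliphatic carbon with exactly 4 total connections (bonds + H).
Check the 15 heavy atoms by environment: 1× o (aromatic, X2) → no; 4× c (aromatic, X3) → no; 1× C (X3) → no; 1× O (X1) → no; 6× C (X4) → match; 2× N (X3) → no.
That gives 6 matching atoms.

6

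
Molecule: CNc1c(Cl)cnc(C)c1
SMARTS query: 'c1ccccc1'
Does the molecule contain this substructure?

No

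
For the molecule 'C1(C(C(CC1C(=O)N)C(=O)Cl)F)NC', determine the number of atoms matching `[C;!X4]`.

Check the 14 heavy atoms by environment: 6× C (X4) → no; 1× F (X1) → no; 2× N (X3) → no; 2× C (X3) → match; 2× O (X1) → no; 1× Cl (X1) → no.
That gives 2 matching atoms.

2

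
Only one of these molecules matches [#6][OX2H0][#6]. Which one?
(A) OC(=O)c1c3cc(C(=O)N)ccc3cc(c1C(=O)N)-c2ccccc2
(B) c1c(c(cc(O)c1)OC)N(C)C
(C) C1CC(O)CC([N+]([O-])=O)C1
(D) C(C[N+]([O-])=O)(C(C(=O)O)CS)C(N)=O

[#6][OX2H0][#6] describes an aliphatic oxygen bridging two carbons with no H on the oxygen (an ether).
(A) has a carboxylic acid group (-C(=O)OH) but the -OH oxygen has H1; the =O is OX1, not OX2.
(B) contains a methoxy ether (-OCH3), which satisfies every atom and bond constraint.
(C) has a hydroxyl group (-OH) but the oxygen has H1, not H0 bridging two carbons.
(D) has a carboxylic acid group (-C(=O)OH) but the -OH oxygen has H1; the =O is OX1, not OX2.
So the answer is (B).

B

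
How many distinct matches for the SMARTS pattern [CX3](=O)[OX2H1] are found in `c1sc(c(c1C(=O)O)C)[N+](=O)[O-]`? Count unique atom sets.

1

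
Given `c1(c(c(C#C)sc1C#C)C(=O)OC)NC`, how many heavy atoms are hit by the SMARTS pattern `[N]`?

1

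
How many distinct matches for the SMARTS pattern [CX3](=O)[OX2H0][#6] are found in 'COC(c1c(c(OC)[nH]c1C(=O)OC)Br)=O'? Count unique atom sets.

[CX3](=O)[OX2H0][#6] is the SMARTS for an ester: a carbonyl carbon bonded to an oxygen that is itself bonded to carbon (no H on that O).
The molecule carries 2 separate instances of a methyl-ester group (-C(=O)OCH3) meeting every constraint; each maps to a distinct set of atoms, giving 2 matches.

2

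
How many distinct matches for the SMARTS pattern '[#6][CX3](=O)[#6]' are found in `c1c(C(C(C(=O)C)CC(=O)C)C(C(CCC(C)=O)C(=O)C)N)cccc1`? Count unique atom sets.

4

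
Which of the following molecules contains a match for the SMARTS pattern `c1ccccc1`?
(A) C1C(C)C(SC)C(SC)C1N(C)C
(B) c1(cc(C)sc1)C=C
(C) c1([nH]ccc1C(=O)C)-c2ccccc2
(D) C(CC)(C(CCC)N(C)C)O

c1ccccc1 describes six aromatic carbons in a ring (a benzene ring).
(A) has a methyl group (-CH3) but no six-membered all-carbon aromatic ring is present.
(B) has a methyl group (-CH3) but no six-membered all-carbon aromatic ring is present.
(C) contains a phenyl ring, which satisfies every atom and bond constraint.
(D) has a methyl group (-CH3) but no six-membered all-carbon aromatic ring is present.
So the answer is (C).

C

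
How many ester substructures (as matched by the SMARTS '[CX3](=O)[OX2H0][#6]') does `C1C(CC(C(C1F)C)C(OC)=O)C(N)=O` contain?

[CX3](=O)[OX2H0][#6] is the SMARTS for an ester: a carbonyl carbon bonded to an oxygen that is itself bonded to carbon (no H on that O).
Exactly one fragment in the molecule meets all constraints, giving 1 match.

1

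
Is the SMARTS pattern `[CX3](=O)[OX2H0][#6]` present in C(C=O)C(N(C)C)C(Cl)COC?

The pattern [CX3](=O)[OX2H0][#6] describes a carbonyl carbon bonded to an oxygen that is itself bonded to carbon (no H on that O) — an ester.
The closest candidate here is a methoxy ether (-OCH3), but the ether oxygen is not adjacent to a C=O carbon. No other fragment satisfies the full query, so there is no match.

No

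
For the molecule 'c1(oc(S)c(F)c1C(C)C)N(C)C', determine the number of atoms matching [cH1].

0

Check the 13 heavy atoms by environment: 1× o (aromatic, H0) → no; 4× c (aromatic, H0) → no; 1× N (H0) → no; 4× C (H3) → no; 1× C (H1) → no; 1× F (H0) → no; 1× S (H1) → no.
No environment satisfies the query, so 0 matching atoms.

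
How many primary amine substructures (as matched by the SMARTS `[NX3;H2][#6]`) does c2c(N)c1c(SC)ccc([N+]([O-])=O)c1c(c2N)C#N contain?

2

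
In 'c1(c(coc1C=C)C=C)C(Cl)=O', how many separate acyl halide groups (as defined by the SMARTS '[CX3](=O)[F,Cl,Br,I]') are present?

[CX3](=O)[F,Cl,Br,I] is the SMARTS for an acyl halide: a carbonyl carbon bonded to a halogen.
Exactly one fragment in the molecule meets all constraints, giving 1 match.

1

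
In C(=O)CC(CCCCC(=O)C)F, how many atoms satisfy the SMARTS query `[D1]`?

4

The query [D1] means: atom with exactly one heavy-atom neighbour (degree 1).
Check the 12 heavy atoms by environment: 6× C (D2) → no; 2× C (D3) → no; 1× F (D1) → match; 2× O (D1) → match; 1× C (D1) → match.
Summing the matching environments: 1 + 2 + 1 = 4 matching atoms.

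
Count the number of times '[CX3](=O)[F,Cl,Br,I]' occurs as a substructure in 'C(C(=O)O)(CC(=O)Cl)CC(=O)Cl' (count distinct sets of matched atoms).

[CX3](=O)[F,Cl,Br,I] is the SMARTS for an acyl halide: a carbonyl carbon bonded to a halogen.
The molecule carries 2 separate instances of an acyl chloride (-C(=O)Cl) meeting every constraint; each maps to a distinct set of atoms, giving 2 matches.

2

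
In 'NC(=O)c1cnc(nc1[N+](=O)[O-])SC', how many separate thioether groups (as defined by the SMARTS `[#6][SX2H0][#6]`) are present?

1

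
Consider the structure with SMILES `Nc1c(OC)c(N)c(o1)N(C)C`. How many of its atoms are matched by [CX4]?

3

The query [CX4] means: C with X4: aliphatic carbon with exactly 4 total connections (bonds + H).
Check the 12 heavy atoms by environment: 1× o (aromatic, X2) → no; 4× c (aromatic, X3) → no; 1× O (X2) → no; 3× C (X4) → match; 3× N (X3) → no.
That gives 3 matching atoms.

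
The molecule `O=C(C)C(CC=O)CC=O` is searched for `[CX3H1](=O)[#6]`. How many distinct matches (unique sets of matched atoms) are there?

2

[CX3H1](=O)[#6] is the SMARTS for an aldehyde: an sp2 carbon with one H, double-bonded to O and single-bonded to carbon.
The molecule carries 2 separate instances of an aldehyde (-CHO) meeting every constraint; each maps to a distinct set of atoms, giving 2 matches.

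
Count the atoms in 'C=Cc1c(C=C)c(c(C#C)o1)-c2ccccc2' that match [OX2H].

0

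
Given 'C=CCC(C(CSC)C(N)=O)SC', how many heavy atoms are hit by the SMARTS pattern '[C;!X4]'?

Check the 13 heavy atoms by environment: 6× C (X4) → no; 2× S (X2) → no; 3× C (X3) → match; 1× O (X1) → no; 1× N (X3) → no.
That gives 3 matching atoms.

3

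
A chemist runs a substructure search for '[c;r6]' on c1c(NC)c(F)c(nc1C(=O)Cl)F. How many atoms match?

5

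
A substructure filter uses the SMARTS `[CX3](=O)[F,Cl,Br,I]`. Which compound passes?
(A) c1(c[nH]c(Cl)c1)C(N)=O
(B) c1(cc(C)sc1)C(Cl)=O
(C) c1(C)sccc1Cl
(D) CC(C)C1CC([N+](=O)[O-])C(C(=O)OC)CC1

B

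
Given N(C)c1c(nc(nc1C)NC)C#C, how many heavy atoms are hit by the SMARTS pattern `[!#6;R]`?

The query [!#6;R] means: non-carbon atom that is part of a ring.
Check the 13 heavy atoms by environment: 2× n (aromatic, in 6-ring) → match; 4× c (aromatic, in 6-ring) → no; 2× N (acyclic) → no; 5× C (acyclic) → no.
That gives 2 matching atoms.

2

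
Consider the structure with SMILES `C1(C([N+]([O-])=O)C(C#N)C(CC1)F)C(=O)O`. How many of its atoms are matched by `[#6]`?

8

The query [#6] means: #6 matches any atom with atomic number 6 (carbon, aromatic or aliphatic).
Check the 15 heavy atoms by environment: 8× C → match; 1× N (charge +1) → no; 1× O (charge -1) → no; 3× O → no; 1× N → no; 1× F → no.
That gives 8 matching atoms.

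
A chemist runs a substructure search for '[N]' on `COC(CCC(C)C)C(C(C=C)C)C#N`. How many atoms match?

1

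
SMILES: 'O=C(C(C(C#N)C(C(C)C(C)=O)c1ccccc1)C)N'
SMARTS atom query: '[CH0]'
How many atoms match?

3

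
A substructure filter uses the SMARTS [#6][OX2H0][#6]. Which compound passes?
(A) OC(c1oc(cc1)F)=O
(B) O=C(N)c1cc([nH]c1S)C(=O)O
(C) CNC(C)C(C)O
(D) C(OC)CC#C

D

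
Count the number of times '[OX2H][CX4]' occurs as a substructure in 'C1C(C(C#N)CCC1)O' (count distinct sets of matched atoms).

[OX2H][CX4] is the SMARTS for an aliphatic alcohol: a hydroxyl oxygen bound to an sp3 (X4) carbon.
Exactly one fragment in the molecule meets all constraints, giving 1 match.

1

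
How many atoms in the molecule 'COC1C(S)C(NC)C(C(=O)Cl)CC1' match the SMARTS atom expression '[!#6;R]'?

0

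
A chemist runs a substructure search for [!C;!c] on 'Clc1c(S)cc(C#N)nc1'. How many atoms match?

4

The query [!C;!c] means: neither aliphatic nor aromatic carbon — same as [!#6].
Check the 10 heavy atoms by environment: 1× n (aromatic) → match; 5× c (aromatic) → no; 1× S → match; 1× C → no; 1× N → match; 1× Cl → match.
Summing the matching environments: 1 + 1 + 1 + 1 = 4 matching atoms.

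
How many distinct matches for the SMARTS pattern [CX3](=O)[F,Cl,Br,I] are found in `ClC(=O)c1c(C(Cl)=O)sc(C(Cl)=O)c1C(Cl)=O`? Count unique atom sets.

[CX3](=O)[F,Cl,Br,I] is the SMARTS for an acyl halide: a carbonyl carbon bonded to a halogen.
The molecule carries 4 separate instances of an acyl chloride (-C(=O)Cl) meeting every constraint; each maps to a distinct set of atoms, giving 4 matches.

4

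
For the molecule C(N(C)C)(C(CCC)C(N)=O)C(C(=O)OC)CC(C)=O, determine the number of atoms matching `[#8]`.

The query [#8] means: #8 matches any oxygen atom.
Check the 20 heavy atoms by environment: 14× C → no; 2× N → no; 4× O → match.
That gives 4 matching atoms.

4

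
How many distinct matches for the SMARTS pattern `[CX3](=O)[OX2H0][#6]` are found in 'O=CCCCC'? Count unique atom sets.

[CX3](=O)[OX2H0][#6] is the SMARTS for an ester: a carbonyl carbon bonded to an oxygen that is itself bonded to carbon (no H on that O).
No fragment in the molecule satisfies every constraint, giving 0 matches.

0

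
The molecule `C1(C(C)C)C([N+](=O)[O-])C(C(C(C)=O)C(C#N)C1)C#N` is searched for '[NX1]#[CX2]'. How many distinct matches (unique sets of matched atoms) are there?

[NX1]#[CX2] is the SMARTS for a nitrile: a nitrogen triple-bonded to a two-connected carbon.
The molecule carries 2 separate instances of a nitrile (-C#N) meeting every constraint; each maps to a distinct set of atoms, giving 2 matches.

2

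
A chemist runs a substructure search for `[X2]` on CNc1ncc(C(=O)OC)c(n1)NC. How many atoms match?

3

The query [X2] means: any atom with exactly two total connections (bonds + H).
Check the 14 heavy atoms by environment: 2× n (aromatic, X2) → match; 4× c (aromatic, X3) → no; 2× N (X3) → no; 3× C (X4) → no; 1× C (X3) → no; 1× O (X1) → no; 1× O (X2) → match.
Summing the matching environments: 2 + 1 = 3 matching atoms.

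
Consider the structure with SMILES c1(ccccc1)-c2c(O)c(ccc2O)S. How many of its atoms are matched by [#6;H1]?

The query [#6;H1] means: any carbon bearing exactly one hydrogen.
Check the 15 heavy atoms by environment: 5× c (aromatic, H0) → no; 7× c (aromatic, H1) → match; 2× O (H1) → no; 1× S (H1) → no.
That gives 7 matching atoms.

7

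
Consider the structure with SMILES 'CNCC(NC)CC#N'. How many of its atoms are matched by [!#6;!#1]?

Check the 9 heavy atoms by environment: 6× C → no; 3× N → match.
That gives 3 matching atoms.

3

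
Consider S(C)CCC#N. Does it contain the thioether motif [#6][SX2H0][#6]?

The pattern [#6][SX2H0][#6] describes an aliphatic sulfur bridging two carbons with no H on the sulfur — a thioether.
The molecule carries a methylthio ether (-SCH3), whose atoms satisfy every constraint of the query, so the pattern matches.

Yes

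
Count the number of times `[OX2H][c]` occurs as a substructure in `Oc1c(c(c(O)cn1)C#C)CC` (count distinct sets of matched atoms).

2

[OX2H][c] is the SMARTS for a phenol: a hydroxyl oxygen attached to an aromatic carbon.
The molecule carries 2 separate instances of a hydroxyl group (-OH) meeting every constraint; each maps to a distinct set of atoms, giving 2 matches.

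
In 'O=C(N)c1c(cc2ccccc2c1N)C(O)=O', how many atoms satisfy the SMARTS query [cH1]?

5

The query [cH1] means: aromatic carbon bearing exactly one hydrogen.
Check the 17 heavy atoms by environment: 5× c (aromatic, H0) → no; 5× c (aromatic, H1) → match; 2× N (H2) → no; 2× C (H0) → no; 2× O (H0) → no; 1× O (H1) → no.
That gives 5 matching atoms.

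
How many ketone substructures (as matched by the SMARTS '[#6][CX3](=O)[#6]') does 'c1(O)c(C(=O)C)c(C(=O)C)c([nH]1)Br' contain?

2

[#6][CX3](=O)[#6] is the SMARTS for a ketone: a carbonyl carbon (no H) flanked by two carbons.
The molecule carries 2 separate instances of an acetyl/ketone group (-C(=O)CH3) meeting every constraint; each maps to a distinct set of atoms, giving 2 matches.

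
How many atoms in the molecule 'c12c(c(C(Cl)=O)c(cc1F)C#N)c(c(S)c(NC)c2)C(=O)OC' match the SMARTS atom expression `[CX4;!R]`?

2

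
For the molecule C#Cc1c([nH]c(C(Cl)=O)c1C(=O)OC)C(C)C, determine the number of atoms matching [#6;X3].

The query [#6;X3] means: any carbon (aromatic or not) with three total connections.
Check the 17 heavy atoms by environment: 1× n (aromatic, X3) → no; 4× c (aromatic, X3) → match; 2× C (X3) → match; 2× O (X1) → no; 1× Cl (X1) → no; 2× C (X2) → no; 4× C (X4) → no; 1× O (X2) → no.
Summing the matching environments: 4 + 2 = 6 matching atoms.

6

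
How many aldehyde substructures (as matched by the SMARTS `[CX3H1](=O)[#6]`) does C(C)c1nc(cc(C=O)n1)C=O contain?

2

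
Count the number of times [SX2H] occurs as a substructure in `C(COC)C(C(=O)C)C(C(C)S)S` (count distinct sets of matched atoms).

2

[SX2H] is the SMARTS for a thiol: an aliphatic sulfur with two connections, one being H.
The molecule carries 2 separate instances of a thiol (-SH) meeting every constraint; each maps to a distinct set of atoms, giving 2 matches.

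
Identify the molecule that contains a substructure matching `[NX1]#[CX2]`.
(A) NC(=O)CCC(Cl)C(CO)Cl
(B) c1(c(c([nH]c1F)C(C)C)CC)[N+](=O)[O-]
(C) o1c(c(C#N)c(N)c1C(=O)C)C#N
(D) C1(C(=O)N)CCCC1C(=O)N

[NX1]#[CX2] describes a nitrogen triple-bonded to a two-connected carbon (a nitrile).
(A) has a primary amide (-C(=O)NH2) but the nitrogen is NX3, not NX1.
(B) has a nitro group (-[N+](=O)[O-]) but there is no C#N triple bond.
(C) contains a nitrile (-C#N), which satisfies every atom and bond constraint.
(D) has a primary amide (-C(=O)NH2) but the nitrogen is NX3, not NX1.
So the answer is (C).

C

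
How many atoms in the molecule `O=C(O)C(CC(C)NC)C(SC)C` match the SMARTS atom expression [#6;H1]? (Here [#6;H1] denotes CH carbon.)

3

Check the 13 heavy atoms by environment: 4× C (H3) → no; 3× C (H1) → match; 1× C (H2) → no; 1× N (H1) → no; 1× S (H0) → no; 1× C (H0) → no; 1× O (H0) → no; 1× O (H1) → no.
That gives 3 matching atoms.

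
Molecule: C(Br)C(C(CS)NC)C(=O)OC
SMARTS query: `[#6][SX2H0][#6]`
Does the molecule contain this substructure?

No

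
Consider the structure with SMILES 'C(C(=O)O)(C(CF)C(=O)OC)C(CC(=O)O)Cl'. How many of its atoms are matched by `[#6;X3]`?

3

Check the 17 heavy atoms by environment: 6× C (X4) → no; 1× F (X1) → no; 3× C (X3) → match; 3× O (X1) → no; 3× O (X2) → no; 1× Cl (X1) → no.
That gives 3 matching atoms.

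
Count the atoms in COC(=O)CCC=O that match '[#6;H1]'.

1

Check the 8 heavy atoms by environment: 2× C (H2) → no; 1× C (H0) → no; 3× O (H0) → no; 1× C (H3) → no; 1× C (H1) → match.
That gives 1 matching atom.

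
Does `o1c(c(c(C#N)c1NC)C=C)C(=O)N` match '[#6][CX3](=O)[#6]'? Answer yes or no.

The pattern [#6][CX3](=O)[#6] describes a carbonyl carbon (no H) flanked by two carbons — a ketone.
The closest candidate here is a primary amide (-C(=O)NH2), but one neighbour of the carbonyl carbon is N, not C. No other fragment satisfies the full query, so there is no match.

No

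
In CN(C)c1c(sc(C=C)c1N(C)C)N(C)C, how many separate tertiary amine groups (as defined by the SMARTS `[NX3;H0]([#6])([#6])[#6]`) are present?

3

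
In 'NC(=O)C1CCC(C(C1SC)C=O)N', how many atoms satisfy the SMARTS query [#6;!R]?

3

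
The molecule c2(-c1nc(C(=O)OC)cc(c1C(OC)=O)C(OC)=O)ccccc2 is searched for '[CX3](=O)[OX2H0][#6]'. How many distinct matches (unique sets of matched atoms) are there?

[CX3](=O)[OX2H0][#6] is the SMARTS for an ester: a carbonyl carbon bonded to an oxygen that is itself bonded to carbon (no H on that O).
The molecule carries 3 separate instances of a methyl-ester group (-C(=O)OCH3) meeting every constraint; each maps to a distinct set of atoms, giving 3 matches.

3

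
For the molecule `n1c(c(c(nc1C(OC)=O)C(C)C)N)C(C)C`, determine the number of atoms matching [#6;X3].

5

The query [#6;X3] means: any carbon (aromatic or not) with three total connections.
Check the 17 heavy atoms by environment: 2× n (aromatic, X2) → no; 4× c (aromatic, X3) → match; 7× C (X4) → no; 1× N (X3) → no; 1× C (X3) → match; 1× O (X1) → no; 1× O (X2) → no.
Summing the matching environments: 4 + 1 = 5 matching atoms.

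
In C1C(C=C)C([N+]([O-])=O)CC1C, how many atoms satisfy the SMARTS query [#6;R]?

5

The query [#6;R] means: carbon that is part of a ring.
Check the 11 heavy atoms by environment: 5× C (in 5-ring) → match; 3× C (acyclic) → no; 1× N (charge +1, acyclic) → no; 1× O (charge -1, acyclic) → no; 1× O (acyclic) → no.
That gives 5 matching atoms.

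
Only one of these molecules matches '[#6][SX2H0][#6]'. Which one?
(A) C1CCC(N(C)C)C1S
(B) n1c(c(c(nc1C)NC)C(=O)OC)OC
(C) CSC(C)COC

C

[#6][SX2H0][#6] describes an aliphatic sulfur bridging two carbons with no H on the sulfur (a thioether).
(A) has a thiol (-SH) but the sulfur has H1, not H0 bridging two carbons.
(B) has a methoxy ether (-OCH3) but the bridging atom is O, not S.
(C) contains a methylthio ether (-SCH3), which satisfies every atom and bond constraint.
So the answer is (C).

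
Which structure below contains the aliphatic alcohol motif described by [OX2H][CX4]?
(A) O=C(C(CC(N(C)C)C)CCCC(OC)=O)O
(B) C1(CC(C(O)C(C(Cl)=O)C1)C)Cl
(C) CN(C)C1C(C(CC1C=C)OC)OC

B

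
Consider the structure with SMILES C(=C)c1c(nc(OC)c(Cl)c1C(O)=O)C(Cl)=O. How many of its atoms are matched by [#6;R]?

5

The query [#6;R] means: carbon that is part of a ring.
Check the 17 heavy atoms by environment: 1× n (aromatic, in 6-ring) → no; 5× c (aromatic, in 6-ring) → match; 5× C (acyclic) → no; 4× O (acyclic) → no; 2× Cl (acyclic) → no.
That gives 5 matching atoms.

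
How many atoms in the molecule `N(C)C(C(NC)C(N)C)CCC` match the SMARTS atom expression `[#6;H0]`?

0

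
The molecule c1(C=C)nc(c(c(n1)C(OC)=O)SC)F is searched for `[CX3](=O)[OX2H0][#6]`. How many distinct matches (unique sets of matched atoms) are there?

[CX3](=O)[OX2H0][#6] is the SMARTS for an ester: a carbonyl carbon bonded to an oxygen that is itself bonded to carbon (no H on that O).
Exactly one fragment in the molecule meets all constraints, giving 1 match.

1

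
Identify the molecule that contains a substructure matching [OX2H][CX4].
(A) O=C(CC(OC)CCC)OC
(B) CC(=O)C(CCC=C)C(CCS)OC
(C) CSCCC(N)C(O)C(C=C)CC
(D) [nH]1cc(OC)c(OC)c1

[OX2H][CX4] describes a hydroxyl oxygen bound to an sp3 (X4) carbon (an aliphatic alcohol).
(A) has a methoxy ether (-OCH3) but the oxygen has H0 (ether), not H1.
(B) has a methoxy ether (-OCH3) but the oxygen has H0 (ether), not H1.
(C) contains a hydroxyl group (-OH), which satisfies every atom and bond constraint.
(D) has a methoxy ether (-OCH3) but the oxygen has H0 (ether), not H1.
So the answer is (C).

C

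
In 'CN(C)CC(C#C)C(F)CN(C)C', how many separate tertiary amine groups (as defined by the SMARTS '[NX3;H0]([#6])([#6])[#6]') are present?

[NX3;H0]([#6])([#6])[#6] is the SMARTS for a tertiary amine: a trivalent nitrogen with no H, bonded to three carbons.
The molecule carries 2 separate instances of a dimethylamino group (-N(CH3)2) meeting every constraint; each maps to a distinct set of atoms, giving 2 matches.

2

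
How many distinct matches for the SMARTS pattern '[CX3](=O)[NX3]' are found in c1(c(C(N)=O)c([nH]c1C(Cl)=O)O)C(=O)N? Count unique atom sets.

2

[CX3](=O)[NX3] is the SMARTS for an amide: a carbonyl carbon bonded to a trivalent nitrogen.
The molecule carries 2 separate instances of a primary amide (-C(=O)NH2) meeting every constraint; each maps to a distinct set of atoms, giving 2 matches.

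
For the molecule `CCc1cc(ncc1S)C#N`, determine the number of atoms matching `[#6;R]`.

5

Check the 11 heavy atoms by environment: 1× n (aromatic, in 6-ring) → no; 5× c (aromatic, in 6-ring) → match; 3× C (acyclic) → no; 1× N (acyclic) → no; 1× S (acyclic) → no.
That gives 5 matching atoms.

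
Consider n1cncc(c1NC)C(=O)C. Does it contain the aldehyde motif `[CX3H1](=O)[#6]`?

The pattern [CX3H1](=O)[#6] describes an sp2 carbon with one H, double-bonded to O and single-bonded to carbon — an aldehyde.
The closest candidate here is an acetyl/ketone group (-C(=O)CH3), but the carbonyl carbon has H0 (two carbon neighbours), not H1. No other fragment satisfies the full query, so there is no match.

No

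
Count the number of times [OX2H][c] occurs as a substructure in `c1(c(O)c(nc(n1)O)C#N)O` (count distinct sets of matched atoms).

3

[OX2H][c] is the SMARTS for a phenol: a hydroxyl oxygen attached to an aromatic carbon.
The molecule carries 3 separate instances of a hydroxyl group (-OH) meeting every constraint; each maps to a distinct set of atoms, giving 3 matches.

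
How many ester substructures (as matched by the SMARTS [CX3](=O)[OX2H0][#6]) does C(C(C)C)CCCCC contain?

[CX3](=O)[OX2H0][#6] is the SMARTS for an ester: a carbonyl carbon bonded to an oxygen that is itself bonded to carbon (no H on that O).
No fragment in the molecule satisfies every constraint, giving 0 matches.

0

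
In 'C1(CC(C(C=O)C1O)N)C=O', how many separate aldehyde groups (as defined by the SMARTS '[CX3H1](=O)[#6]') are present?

[CX3H1](=O)[#6] is the SMARTS for an aldehyde: an sp2 carbon with one H, double-bonded to O and single-bonded to carbon.
The molecule carries 2 separate instances of an aldehyde (-CHO) meeting every constraint; each maps to a distinct set of atoms, giving 2 matches.

2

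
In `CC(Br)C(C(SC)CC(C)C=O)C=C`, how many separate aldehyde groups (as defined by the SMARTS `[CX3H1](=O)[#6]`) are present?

1

[CX3H1](=O)[#6] is the SMARTS for an aldehyde: an sp2 carbon with one H, double-bonded to O and single-bonded to carbon.
Exactly one fragment in the molecule meets all constraints, giving 1 match.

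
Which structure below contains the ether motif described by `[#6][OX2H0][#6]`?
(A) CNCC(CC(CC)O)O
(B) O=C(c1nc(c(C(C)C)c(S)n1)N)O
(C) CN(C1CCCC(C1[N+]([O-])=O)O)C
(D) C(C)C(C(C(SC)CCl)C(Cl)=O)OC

D

[#6][OX2H0][#6] describes an aliphatic oxygen bridging two carbons with no H on the oxygen (an ether).
(A) has a hydroxyl group (-OH) but the oxygen has H1, not H0 bridging two carbons.
(B) has a carboxylic acid group (-C(=O)OH) but the -OH oxygen has H1; the =O is OX1, not OX2.
(C) has a hydroxyl group (-OH) but the oxygen has H1, not H0 bridging two carbons.
(D) contains a methoxy ether (-OCH3), which satisfies every atom and bond constraint.
So the answer is (D).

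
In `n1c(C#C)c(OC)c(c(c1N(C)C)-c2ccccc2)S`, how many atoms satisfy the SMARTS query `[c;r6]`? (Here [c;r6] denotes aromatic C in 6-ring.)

11

Check the 20 heavy atoms by environment: 1× n (aromatic, in 6-ring) → no; 11× c (aromatic, in 6-ring) → match; 5× C (acyclic) → no; 1× S (acyclic) → no; 1× O (acyclic) → no; 1× N (acyclic) → no.
That gives 11 matching atoms.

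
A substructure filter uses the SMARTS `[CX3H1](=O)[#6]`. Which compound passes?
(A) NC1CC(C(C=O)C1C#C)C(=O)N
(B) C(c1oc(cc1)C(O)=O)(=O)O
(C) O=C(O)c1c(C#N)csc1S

[CX3H1](=O)[#6] describes an sp2 carbon with one H, double-bonded to O and single-bonded to carbon (an aldehyde).
(A) contains an aldehyde (-CHO), which satisfies every atom and bond constraint.
(B) has a carboxylic acid group (-C(=O)OH) but the carbonyl carbon has H0 and is bonded to O, not H1.
(C) has a carboxylic acid group (-C(=O)OH) but the carbonyl carbon has H0 and is bonded to O, not H1.
So the answer is (A).

A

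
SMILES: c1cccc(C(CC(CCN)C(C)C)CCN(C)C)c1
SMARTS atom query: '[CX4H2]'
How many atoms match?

5

The query [CX4H2] means: sp3 carbon (X4) with exactly two hydrogens.
Check the 20 heavy atoms by environment: 5× C (H2, X4) → match; 3× C (H1, X4) → no; 1× N (H0, X3) → no; 4× C (H3, X4) → no; 1× N (H2, X3) → no; 1× c (aromatic, H0, X3) → no; 5× c (aromatic, H1, X3) → no.
That gives 5 matching atoms.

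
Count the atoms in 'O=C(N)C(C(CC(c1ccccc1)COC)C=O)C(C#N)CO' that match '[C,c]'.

17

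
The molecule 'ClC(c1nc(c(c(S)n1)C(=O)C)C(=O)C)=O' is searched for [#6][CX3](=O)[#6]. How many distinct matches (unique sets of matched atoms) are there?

2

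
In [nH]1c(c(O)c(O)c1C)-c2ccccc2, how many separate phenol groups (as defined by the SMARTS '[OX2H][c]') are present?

2

[OX2H][c] is the SMARTS for a phenol: a hydroxyl oxygen attached to an aromatic carbon.
The molecule carries 2 separate instances of a hydroxyl group (-OH) meeting every constraint; each maps to a distinct set of atoms, giving 2 matches.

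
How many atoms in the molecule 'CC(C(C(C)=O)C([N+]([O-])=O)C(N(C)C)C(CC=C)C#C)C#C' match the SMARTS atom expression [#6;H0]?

3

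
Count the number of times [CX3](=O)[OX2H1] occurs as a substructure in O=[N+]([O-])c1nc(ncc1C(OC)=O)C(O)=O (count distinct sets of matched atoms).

1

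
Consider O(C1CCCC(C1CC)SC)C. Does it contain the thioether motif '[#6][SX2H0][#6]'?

The pattern [#6][SX2H0][#6] describes an aliphatic sulfur bridging two carbons with no H on the sulfur — a thioether.
The molecule carries a methylthio ether (-SCH3), whose atoms satisfy every constraint of the query, so the pattern matches.

Yes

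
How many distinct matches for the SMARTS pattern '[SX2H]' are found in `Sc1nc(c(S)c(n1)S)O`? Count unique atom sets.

[SX2H] is the SMARTS for a thiol: an aliphatic sulfur with two connections, one being H.
The molecule carries 3 separate instances of a thiol (-SH) meeting every constraint; each maps to a distinct set of atoms, giving 3 matches.

3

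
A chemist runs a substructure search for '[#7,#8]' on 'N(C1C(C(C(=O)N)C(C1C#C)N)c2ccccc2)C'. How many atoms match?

4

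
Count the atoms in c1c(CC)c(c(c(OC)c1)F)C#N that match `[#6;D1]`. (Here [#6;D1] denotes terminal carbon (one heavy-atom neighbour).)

2

The query [#6;D1] means: carbon bonded to exactly one heavy atom.
Check the 13 heavy atoms by environment: 2× c (aromatic, D2) → no; 4× c (aromatic, D3) → no; 1× F (D1) → no; 1× O (D2) → no; 2× C (D1) → match; 2× C (D2) → no; 1× N (D1) → no.
That gives 2 matching atoms.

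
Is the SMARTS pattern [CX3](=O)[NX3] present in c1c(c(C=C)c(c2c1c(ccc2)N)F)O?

The pattern [CX3](=O)[NX3] describes a carbonyl carbon bonded to a trivalent nitrogen — an amide.
The closest candidate here is a primary amino group (-NH2), but the -NH2 is not attached to a carbonyl carbon. No other fragment satisfies the full query, so there is no match.

No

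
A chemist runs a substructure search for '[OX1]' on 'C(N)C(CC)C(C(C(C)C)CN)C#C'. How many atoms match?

Check the 14 heavy atoms by environment: 10× C (X4) → no; 2× C (X2) → no; 2× N (X3) → no.
No environment satisfies the query, so 0 matching atoms.

0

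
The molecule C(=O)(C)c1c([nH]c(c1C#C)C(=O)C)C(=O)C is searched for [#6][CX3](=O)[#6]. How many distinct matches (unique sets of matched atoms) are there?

3

[#6][CX3](=O)[#6] is the SMARTS for a ketone: a carbonyl carbon (no H) flanked by two carbons.
The molecule carries 3 separate instances of an acetyl/ketone group (-C(=O)CH3) meeting every constraint; each maps to a distinct set of atoms, giving 3 matches.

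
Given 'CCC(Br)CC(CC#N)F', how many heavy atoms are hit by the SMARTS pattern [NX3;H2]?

The query [NX3;H2] means: aliphatic N with 3 total connections, two of them H — an -NH2 nitrogen (amine or amide).
Check the 10 heavy atoms by environment: 1× C (H3, X4) → no; 3× C (H2, X4) → no; 2× C (H1, X4) → no; 1× F (H0, X1) → no; 1× C (H0, X2) → no; 1× N (H0, X1) → no; 1× Br (H0, X1) → no.
No environment satisfies the query, so 0 matching atoms.

0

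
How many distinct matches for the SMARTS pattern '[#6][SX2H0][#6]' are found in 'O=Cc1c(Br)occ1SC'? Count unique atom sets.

[#6][SX2H0][#6] is the SMARTS for a thioether: an aliphatic sulfur bridging two carbons with no H on the sulfur.
Exactly one fragment in the molecule meets all constraints, giving 1 match.

1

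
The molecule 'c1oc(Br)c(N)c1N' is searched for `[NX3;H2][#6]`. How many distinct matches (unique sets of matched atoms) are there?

[NX3;H2][#6] is the SMARTS for a primary amine: a trivalent nitrogen with two H attached to carbon.
The molecule carries 2 separate instances of a primary amino group (-NH2) meeting every constraint; each maps to a distinct set of atoms, giving 2 matches.

2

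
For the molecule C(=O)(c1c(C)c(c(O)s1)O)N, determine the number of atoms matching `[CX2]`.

0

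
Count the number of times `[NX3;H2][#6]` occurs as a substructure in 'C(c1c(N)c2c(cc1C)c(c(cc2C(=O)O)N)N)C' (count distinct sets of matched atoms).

3

[NX3;H2][#6] is the SMARTS for a primary amine: a trivalent nitrogen with two H attached to carbon.
The molecule carries 3 separate instances of a primary amino group (-NH2) meeting every constraint; each maps to a distinct set of atoms, giving 3 matches.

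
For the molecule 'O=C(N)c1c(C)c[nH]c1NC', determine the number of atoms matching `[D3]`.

4

The query [D3] means: atom with exactly three heavy-atom neighbours.
Check the 11 heavy atoms by environment: 1× n (aromatic, D2) → no; 1× c (aromatic, D2) → no; 3× c (aromatic, D3) → match; 1× C (D3) → match; 1× O (D1) → no; 1× N (D1) → no; 1× N (D2) → no; 2× C (D1) → no.
Summing the matching environments: 3 + 1 = 4 matching atoms.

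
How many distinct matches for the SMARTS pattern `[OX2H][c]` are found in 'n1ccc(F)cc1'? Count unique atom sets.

[OX2H][c] is the SMARTS for a phenol: a hydroxyl oxygen attached to an aromatic carbon.
No fragment in the molecule satisfies every constraint, giving 0 matches.

0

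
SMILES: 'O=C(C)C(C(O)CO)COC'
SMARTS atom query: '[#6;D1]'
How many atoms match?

Check the 11 heavy atoms by environment: 2× C (D2) → no; 3× C (D3) → no; 3× O (D1) → no; 2× C (D1) → match; 1× O (D2) → no.
That gives 2 matching atoms.

2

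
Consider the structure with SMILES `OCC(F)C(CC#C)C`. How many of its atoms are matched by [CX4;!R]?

The query [CX4;!R] means: aliphatic carbon with four total connections, not in a ring.
Check the 9 heavy atoms by environment: 5× C (X4, acyclic) → match; 1× O (X2, acyclic) → no; 1× F (X1, acyclic) → no; 2× C (X2, acyclic) → no.
That gives 5 matching atoms.

5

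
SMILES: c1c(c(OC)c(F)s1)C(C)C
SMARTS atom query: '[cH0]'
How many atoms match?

The query [cH0] means: aromatic carbon with no attached hydrogen (substituted or ring-fusion).
Check the 11 heavy atoms by environment: 1× s (aromatic, H0) → no; 1× c (aromatic, H1) → no; 3× c (aromatic, H0) → match; 1× O (H0) → no; 3× C (H3) → no; 1× F (H0) → no; 1× C (H1) → no.
That gives 3 matching atoms.

3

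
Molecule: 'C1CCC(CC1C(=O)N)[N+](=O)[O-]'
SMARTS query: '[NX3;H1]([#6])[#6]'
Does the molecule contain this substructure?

No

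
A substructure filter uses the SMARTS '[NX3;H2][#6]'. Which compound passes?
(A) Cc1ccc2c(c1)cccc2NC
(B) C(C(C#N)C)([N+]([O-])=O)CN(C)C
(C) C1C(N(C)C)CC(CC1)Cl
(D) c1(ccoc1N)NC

D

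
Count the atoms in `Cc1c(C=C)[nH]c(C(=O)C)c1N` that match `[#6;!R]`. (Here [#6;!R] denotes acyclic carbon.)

5

The query [#6;!R] means: carbon not in any ring.
Check the 12 heavy atoms by environment: 1× n (aromatic, in 5-ring) → no; 4× c (aromatic, in 5-ring) → no; 5× C (acyclic) → match; 1× N (acyclic) → no; 1× O (acyclic) → no.
That gives 5 matching atoms.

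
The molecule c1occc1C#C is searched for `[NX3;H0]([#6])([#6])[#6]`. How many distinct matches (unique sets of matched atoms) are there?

0

[NX3;H0]([#6])([#6])[#6] is the SMARTS for a tertiary amine: a trivalent nitrogen with no H, bonded to three carbons.
No fragment in the molecule satisfies every constraint, giving 0 matches.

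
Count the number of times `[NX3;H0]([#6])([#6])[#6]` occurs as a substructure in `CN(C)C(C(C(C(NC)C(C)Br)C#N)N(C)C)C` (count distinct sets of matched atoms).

2

[NX3;H0]([#6])([#6])[#6] is the SMARTS for a tertiary amine: a trivalent nitrogen with no H, bonded to three carbons.
The molecule carries 2 separate instances of a dimethylamino group (-N(CH3)2) meeting every constraint; each maps to a distinct set of atoms, giving 2 matches.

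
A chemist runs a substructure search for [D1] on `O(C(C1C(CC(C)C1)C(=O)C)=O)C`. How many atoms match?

The query [D1] means: atom with exactly one heavy-atom neighbour (degree 1).
Check the 13 heavy atoms by environment: 2× C (D2) → no; 5× C (D3) → no; 2× O (D1) → match; 3× C (D1) → match; 1× O (D2) → no.
Summing the matching environments: 2 + 3 = 5 matching atoms.

5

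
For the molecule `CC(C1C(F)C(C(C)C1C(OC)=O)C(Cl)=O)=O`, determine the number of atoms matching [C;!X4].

3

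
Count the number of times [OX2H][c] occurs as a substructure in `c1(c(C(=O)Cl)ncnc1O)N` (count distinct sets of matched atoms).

1

[OX2H][c] is the SMARTS for a phenol: a hydroxyl oxygen attached to an aromatic carbon.
Exactly one fragment in the molecule meets all constraints, giving 1 match.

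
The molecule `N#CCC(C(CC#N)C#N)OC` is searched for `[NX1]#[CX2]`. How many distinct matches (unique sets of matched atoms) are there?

3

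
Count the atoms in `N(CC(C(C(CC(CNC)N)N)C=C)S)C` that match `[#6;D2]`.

4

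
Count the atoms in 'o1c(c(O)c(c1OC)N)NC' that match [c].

4

Check the 11 heavy atoms by environment: 1× o (aromatic) → no; 4× c (aromatic) → match; 2× N → no; 2× C → no; 2× O → no.
That gives 4 matching atoms.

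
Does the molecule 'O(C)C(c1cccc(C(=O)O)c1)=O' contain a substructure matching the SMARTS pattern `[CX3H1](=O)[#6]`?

The pattern [CX3H1](=O)[#6] describes an sp2 carbon with one H, double-bonded to O and single-bonded to carbon — an aldehyde.
The closest candidate here is a methyl-ester group (-C(=O)OCH3), but the carbonyl carbon has H0, not H1. No other fragment satisfies the full query, so there is no match.

No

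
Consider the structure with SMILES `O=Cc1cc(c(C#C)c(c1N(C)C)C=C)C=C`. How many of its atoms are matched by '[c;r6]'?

The query [c;r6] means: aromatic carbon that belongs to a six-membered ring.
Check the 17 heavy atoms by environment: 6× c (aromatic, in 6-ring) → match; 9× C (acyclic) → no; 1× N (acyclic) → no; 1× O (acyclic) → no.
That gives 6 matching atoms.

6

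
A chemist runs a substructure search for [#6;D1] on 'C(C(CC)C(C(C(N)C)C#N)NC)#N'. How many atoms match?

3

Check the 14 heavy atoms by environment: 3× C (D1) → match; 4× C (D3) → no; 3× C (D2) → no; 3× N (D1) → no; 1× N (D2) → no.
That gives 3 matching atoms.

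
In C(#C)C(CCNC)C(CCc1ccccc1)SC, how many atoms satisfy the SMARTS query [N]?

1

Check the 18 heavy atoms by environment: 10× C → no; 1× S → no; 1× N → match; 6× c (aromatic) → no.
That gives 1 matching atom.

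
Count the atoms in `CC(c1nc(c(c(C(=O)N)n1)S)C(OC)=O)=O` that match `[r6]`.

6

Check the 17 heavy atoms by environment: 2× n (aromatic, in 6-ring) → match; 4× c (aromatic, in 6-ring) → match; 5× C (acyclic) → no; 4× O (acyclic) → no; 1× S (acyclic) → no; 1× N (acyclic) → no.
Summing the matching environments: 2 + 4 = 6 matching atoms.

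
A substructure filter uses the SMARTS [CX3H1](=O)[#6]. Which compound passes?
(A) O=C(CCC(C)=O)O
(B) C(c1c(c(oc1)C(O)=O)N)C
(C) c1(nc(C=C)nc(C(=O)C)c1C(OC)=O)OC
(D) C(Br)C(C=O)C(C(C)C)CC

[CX3H1](=O)[#6] describes an sp2 carbon with one H, double-bonded to O and single-bonded to carbon (an aldehyde).
(A) has a carboxylic acid group (-C(=O)OH) but the carbonyl carbon has H0 and is bonded to O, not H1.
(B) has a carboxylic acid group (-C(=O)OH) but the carbonyl carbon has H0 and is bonded to O, not H1.
(C) has an acetyl/ketone group (-C(=O)CH3) but the carbonyl carbon has H0 (two carbon neighbours), not H1.
(D) contains an aldehyde (-CHO), which satisfies every atom and bond constraint.
So the answer is (D).

D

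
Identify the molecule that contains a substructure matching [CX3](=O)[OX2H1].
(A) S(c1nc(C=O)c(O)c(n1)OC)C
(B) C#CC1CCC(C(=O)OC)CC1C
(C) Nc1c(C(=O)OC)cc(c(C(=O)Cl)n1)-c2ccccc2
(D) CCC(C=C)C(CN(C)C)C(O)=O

D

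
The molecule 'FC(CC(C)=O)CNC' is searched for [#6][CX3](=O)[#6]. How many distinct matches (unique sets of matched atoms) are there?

1

[#6][CX3](=O)[#6] is the SMARTS for a ketone: a carbonyl carbon (no H) flanked by two carbons.
Exactly one fragment in the molecule meets all constraints, giving 1 match.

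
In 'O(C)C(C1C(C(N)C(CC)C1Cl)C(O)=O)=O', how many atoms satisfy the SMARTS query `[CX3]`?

2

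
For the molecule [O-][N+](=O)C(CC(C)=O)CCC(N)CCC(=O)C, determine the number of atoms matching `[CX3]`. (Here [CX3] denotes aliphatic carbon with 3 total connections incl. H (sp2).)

2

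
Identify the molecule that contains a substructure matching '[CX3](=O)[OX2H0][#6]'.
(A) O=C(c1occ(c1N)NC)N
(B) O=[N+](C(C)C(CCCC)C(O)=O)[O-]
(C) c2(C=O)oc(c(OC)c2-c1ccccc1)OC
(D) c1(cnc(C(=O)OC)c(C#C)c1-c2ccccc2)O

D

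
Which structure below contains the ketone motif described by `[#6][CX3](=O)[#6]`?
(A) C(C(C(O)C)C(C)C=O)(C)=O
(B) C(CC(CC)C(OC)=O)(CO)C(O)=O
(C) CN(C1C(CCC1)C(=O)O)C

A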